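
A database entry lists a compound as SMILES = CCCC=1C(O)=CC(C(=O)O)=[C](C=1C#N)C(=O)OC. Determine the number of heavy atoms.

19

Every atom symbol written in the SMILES (organic subset) is one heavy atom; implicit H are not written.
Heavy atoms by element → C:13, N:1, O:5.
Total: 19.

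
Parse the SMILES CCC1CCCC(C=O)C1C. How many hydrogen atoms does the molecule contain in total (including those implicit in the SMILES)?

18

Walk through each heavy atom and fill implicit hydrogens from standard valence (C 4, N 3, O 2, S 2, halogen 1):
  atom 1: C, bond orders sum to 1 (valence 4) → 3 H
  atom 2: C, bond orders sum to 2 (valence 4) → 2 H
  atom 3: C, bond orders sum to 3 (valence 4) → 1 H
  atom 4: C, bond orders sum to 2 (valence 4) → 2 H
  atom 5: C, bond orders sum to 2 (valence 4) → 2 H
  atom 6: C, bond orders sum to 2 (valence 4) → 2 H
  atom 7: C, bond orders sum to 3 (valence 4) → 1 H
  atom 8: C, bond orders sum to 3 (valence 4) → 1 H
  atom 9: O, bond orders sum to 2 (valence 2) → 0 H
  atom 10: C, bond orders sum to 3 (valence 4) → 1 H
  atom 11: C, bond orders sum to 1 (valence 4) → 3 H
Total hydrogens: 18.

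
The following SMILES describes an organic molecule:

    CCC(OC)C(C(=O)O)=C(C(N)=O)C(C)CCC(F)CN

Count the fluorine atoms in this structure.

1

Scan the SMILES for F atoms (remember two-letter symbols like Cl and Br are single atoms).
Fluorine count: 1.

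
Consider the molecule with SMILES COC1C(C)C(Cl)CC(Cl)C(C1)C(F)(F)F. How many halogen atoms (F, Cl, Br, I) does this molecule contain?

Halogen atoms appear at heavy-atom positions 7, 10, 14, 15, 16 (2×Cl, 3×F).
Other groups present: 1 ether.
Halogen count: 5.

5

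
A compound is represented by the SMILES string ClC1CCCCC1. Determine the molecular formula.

Walk through each heavy atom and fill implicit hydrogens from standard valence (C 4, N 3, O 2, S 2, halogen 1):
  atom 1: Cl (halogen, monovalent) → 0 H
  atom 2: C, bond orders sum to 3 (valence 4) → 1 H
  atom 3: C, bond orders sum to 2 (valence 4) → 2 H
  atom 4: C, bond orders sum to 2 (valence 4) → 2 H
  atom 5: C, bond orders sum to 2 (valence 4) → 2 H
  atom 6: C, bond orders sum to 2 (valence 4) → 2 H
  atom 7: C, bond orders sum to 2 (valence 4) → 2 H
Totals → C:6, H:11, Cl:1.

C6H11Cl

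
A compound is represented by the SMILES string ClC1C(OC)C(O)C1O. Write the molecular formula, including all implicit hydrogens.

Walk through each heavy atom and fill implicit hydrogens from standard valence (C 4, N 3, O 2, S 2, halogen 1):
  atom 1: Cl (halogen, monovalent) → 0 H
  atom 2: C, bond orders sum to 3 (valence 4) → 1 H
  atom 3: C, bond orders sum to 3 (valence 4) → 1 H
  atom 4: O, bond orders sum to 2 (valence 2) → 0 H
  atom 5: C, bond orders sum to 1 (valence 4) → 3 H
  atom 6: C, bond orders sum to 3 (valence 4) → 1 H
  atom 7: O, bond orders sum to 1 (valence 2) → 1 H
  atom 8: C, bond orders sum to 3 (valence 4) → 1 H
  atom 9: O, bond orders sum to 1 (valence 2) → 1 H
Totals → C:5, H:9, Cl:1, O:3.

C5H9ClO3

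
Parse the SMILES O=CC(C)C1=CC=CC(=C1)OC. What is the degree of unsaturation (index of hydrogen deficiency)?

5

Molecular formula: C10H12O2.
DoU = (2C + 2 + N − H − X) / 2, where X is the halogen count and O/S are ignored.
    = (2·10 + 2 + 0 − 12 − 0) / 2 = 10 / 2 = 5.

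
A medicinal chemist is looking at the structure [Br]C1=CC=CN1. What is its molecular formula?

Walk through each heavy atom and fill implicit hydrogens from standard valence (C 4, N 3, O 2, S 2, halogen 1):
  atom 1: Br with explicit H count 0
  atom 2: C, bond orders sum to 4 (valence 4) → 0 H
  atom 3: C, bond orders sum to 3 (valence 4) → 1 H
  atom 4: C, bond orders sum to 3 (valence 4) → 1 H
  atom 5: C, bond orders sum to 3 (valence 4) → 1 H
  atom 6: N, bond orders sum to 2 (valence 3) → 1 H
Totals → C:4, H:4, Br:1, N:1.

C4H4BrN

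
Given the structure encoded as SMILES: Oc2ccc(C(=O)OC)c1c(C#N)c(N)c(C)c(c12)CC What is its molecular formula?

C16H16N2O3

Walk through each heavy atom and fill implicit hydrogens from standard valence (C 4, N 3, O 2, S 2, halogen 1); for lowercase aromatic atoms, an aromatic c carries 1 H when it has two neighbours and 0 H with three, and aromatic n carries 0 H:
  atom 1: O, bond orders sum to 1 (valence 2) → 1 H
  atom 2: aromatic c, 3 neighbours → 0 H
  atom 3: aromatic c, 2 neighbours → 1 H
  atom 4: aromatic c, 2 neighbours → 1 H
  atom 5: aromatic c, 3 neighbours → 0 H
  atom 6: C, bond orders sum to 4 (valence 4) → 0 H
  atom 7: O, bond orders sum to 2 (valence 2) → 0 H
  atom 8: O, bond orders sum to 2 (valence 2) → 0 H
  atom 9: C, bond orders sum to 1 (valence 4) → 3 H
  atom 10: aromatic c, 3 neighbours → 0 H
  atom 11: aromatic c, 3 neighbours → 0 H
  atom 12: C, bond orders sum to 4 (valence 4) → 0 H
  atom 13: N, bond orders sum to 3 (valence 3) → 0 H
  atom 14: aromatic c, 3 neighbours → 0 H
  atom 15: N, bond orders sum to 1 (valence 3) → 2 H
  atom 16: aromatic c, 3 neighbours → 0 H
  atom 17: C, bond orders sum to 1 (valence 4) → 3 H
  atom 18: aromatic c, 3 neighbours → 0 H
  atom 19: aromatic c, 3 neighbours → 0 H
  atom 20: C, bond orders sum to 2 (valence 4) → 2 H
  atom 21: C, bond orders sum to 1 (valence 4) → 3 H
Totals → C:16, H:16, N:2, O:3.
In Hill order: C16H16N2O3.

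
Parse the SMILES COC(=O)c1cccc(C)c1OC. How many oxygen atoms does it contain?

Scan the SMILES for O atoms (remember two-letter symbols like Cl and Br are single atoms).
Oxygen count: 3.

3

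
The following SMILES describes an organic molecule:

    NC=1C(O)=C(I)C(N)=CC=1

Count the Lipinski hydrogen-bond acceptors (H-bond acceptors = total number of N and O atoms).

3

N atoms: 2; O atoms: 1.
Lipinski HBA = 2 + 1 = 3.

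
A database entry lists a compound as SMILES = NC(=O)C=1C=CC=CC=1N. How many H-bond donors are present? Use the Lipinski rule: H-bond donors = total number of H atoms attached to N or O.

4

Donors: find every N or O and count the H atoms it carries.
  atom 1 (N): bond orders sum to 1 → 2 H
  atom 3 (O): bond orders sum to 2 → 0 H
  atom 10 (N): bond orders sum to 1 → 2 H
Lipinski HBD = 4.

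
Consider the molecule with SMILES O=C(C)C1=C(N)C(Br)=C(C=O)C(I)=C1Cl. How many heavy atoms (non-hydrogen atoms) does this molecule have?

Every atom symbol written in the SMILES (organic subset) is one heavy atom; implicit H are not written.
Heavy atoms by element → Br:1, C:9, Cl:1, I:1, N:1, O:2.
Total: 15.

15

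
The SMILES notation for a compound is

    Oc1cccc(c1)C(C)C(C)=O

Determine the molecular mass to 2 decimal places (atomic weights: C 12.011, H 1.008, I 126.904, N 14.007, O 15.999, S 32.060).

First, the molecular formula is C10H12O2 (counting implicit H from valence).
  C: 10 × 12.011 = 120.110
  H: 12 × 1.008 = 12.096
  O: 2 × 15.999 = 31.998
Sum: 10×12.011 + 12×1.008 + 2×15.999 = 164.204 → 164.20 g/mol.

164.20 g/mol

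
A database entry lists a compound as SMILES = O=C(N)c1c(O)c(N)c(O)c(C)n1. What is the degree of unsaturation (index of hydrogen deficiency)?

5

Molecular formula: C7H9N3O3.
DoU = (2C + 2 + N − H − X) / 2, where X is the halogen count and O/S are ignored.
    = (2·7 + 2 + 3 − 9 − 0) / 2 = 10 / 2 = 5.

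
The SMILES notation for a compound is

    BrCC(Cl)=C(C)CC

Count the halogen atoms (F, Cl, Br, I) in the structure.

2

Halogen atoms appear at heavy-atom positions 1, 4 (1×Br, 1×Cl).
Other groups present: 1 alkene.
Halogen count: 2.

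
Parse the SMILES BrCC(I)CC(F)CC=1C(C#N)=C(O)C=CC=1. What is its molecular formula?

C12H12BrFINO

Walk through each heavy atom and fill implicit hydrogens from standard valence (C 4, N 3, O 2, S 2, halogen 1):
  atom 1: Br (halogen, monovalent) → 0 H
  atom 2: C, bond orders sum to 2 (valence 4) → 2 H
  atom 3: C, bond orders sum to 3 (valence 4) → 1 H
  atom 4: I (halogen, monovalent) → 0 H
  atom 5: C, bond orders sum to 2 (valence 4) → 2 H
  atom 6: C, bond orders sum to 3 (valence 4) → 1 H
  atom 7: F (halogen, monovalent) → 0 H
  atom 8: C, bond orders sum to 2 (valence 4) → 2 H
  atom 9: C, bond orders sum to 4 (valence 4) → 0 H
  atom 10: C, bond orders sum to 4 (valence 4) → 0 H
  atom 11: C, bond orders sum to 4 (valence 4) → 0 H
  atom 12: N, bond orders sum to 3 (valence 3) → 0 H
  atom 13: C, bond orders sum to 4 (valence 4) → 0 H
  atom 14: O, bond orders sum to 1 (valence 2) → 1 H
  atom 15: C, bond orders sum to 3 (valence 4) → 1 H
  atom 16: C, bond orders sum to 3 (valence 4) → 1 H
  atom 17: C, bond orders sum to 3 (valence 4) → 1 H
Totals → C:12, H:12, Br:1, F:1, I:1, N:1, O:1.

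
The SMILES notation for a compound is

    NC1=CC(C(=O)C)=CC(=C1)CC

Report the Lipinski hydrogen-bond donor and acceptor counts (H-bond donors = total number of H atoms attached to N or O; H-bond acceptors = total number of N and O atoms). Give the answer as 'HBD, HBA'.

Donors: find every N or O and count the H atoms it carries.
  atom 1 (N): bond orders sum to 1 → 2 H
  atom 6 (O): bond orders sum to 2 → 0 H
Lipinski HBD = 2.
Acceptors: N atoms = 1, O atoms = 1 → HBA = 2.

2, 2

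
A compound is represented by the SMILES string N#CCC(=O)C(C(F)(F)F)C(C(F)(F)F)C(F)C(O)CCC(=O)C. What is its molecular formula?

C13H14F7NO3

Walk through each heavy atom and fill implicit hydrogens from standard valence (C 4, N 3, O 2, S 2, halogen 1):
  atom 1: N, bond orders sum to 3 (valence 3) → 0 H
  atom 2: C, bond orders sum to 4 (valence 4) → 0 H
  atom 3: C, bond orders sum to 2 (valence 4) → 2 H
  atom 4: C, bond orders sum to 4 (valence 4) → 0 H
  atom 5: O, bond orders sum to 2 (valence 2) → 0 H
  atom 6: C, bond orders sum to 3 (valence 4) → 1 H
  atom 7: C, bond orders sum to 4 (valence 4) → 0 H
  atom 8: F (halogen, monovalent) → 0 H
  atom 9: F (halogen, monovalent) → 0 H
  atom 10: F (halogen, monovalent) → 0 H
  atom 11: C, bond orders sum to 3 (valence 4) → 1 H
  atom 12: C, bond orders sum to 4 (valence 4) → 0 H
  atom 13: F (halogen, monovalent) → 0 H
  atom 14: F (halogen, monovalent) → 0 H
  atom 15: F (halogen, monovalent) → 0 H
  atom 16: C, bond orders sum to 3 (valence 4) → 1 H
  atom 17: F (halogen, monovalent) → 0 H
  atom 18: C, bond orders sum to 3 (valence 4) → 1 H
  atom 19: O, bond orders sum to 1 (valence 2) → 1 H
  atom 20: C, bond orders sum to 2 (valence 4) → 2 H
  atom 21: C, bond orders sum to 2 (valence 4) → 2 H
  atom 22: C, bond orders sum to 4 (valence 4) → 0 H
  atom 23: O, bond orders sum to 2 (valence 2) → 0 H
  atom 24: C, bond orders sum to 1 (valence 4) → 3 H
Totals → C:13, H:14, F:7, N:1, O:3.
In Hill order: C13H14F7NO3.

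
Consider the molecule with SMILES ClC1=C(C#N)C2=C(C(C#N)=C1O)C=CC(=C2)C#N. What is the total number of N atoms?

Scan the SMILES for N atoms (remember two-letter symbols like Cl and Br are single atoms).
Nitrogen count: 3.

3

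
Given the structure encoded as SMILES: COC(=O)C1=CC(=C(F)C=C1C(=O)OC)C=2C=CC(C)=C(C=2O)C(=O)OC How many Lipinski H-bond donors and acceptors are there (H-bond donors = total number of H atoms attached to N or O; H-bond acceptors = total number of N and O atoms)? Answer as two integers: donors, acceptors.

1, 7

Donors: find every N or O and count the H atoms it carries.
  atom 2 (O): bond orders sum to 2 → 0 H
  atom 4 (O): bond orders sum to 2 → 0 H
  atom 13 (O): bond orders sum to 2 → 0 H
  atom 14 (O): bond orders sum to 2 → 0 H
  atom 23 (O): bond orders sum to 1 → 1 H
  atom 25 (O): bond orders sum to 2 → 0 H
  atom 26 (O): bond orders sum to 2 → 0 H
Lipinski HBD = 1.
Acceptors: N atoms = 0, O atoms = 7 → HBA = 7.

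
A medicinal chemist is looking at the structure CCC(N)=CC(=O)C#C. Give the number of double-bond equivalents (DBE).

Molecular formula: C7H9NO.
DoU = (2C + 2 + N − H − X) / 2, where X is the halogen count and O/S are ignored.
    = (2·7 + 2 + 1 − 9 − 0) / 2 = 8 / 2 = 4.

4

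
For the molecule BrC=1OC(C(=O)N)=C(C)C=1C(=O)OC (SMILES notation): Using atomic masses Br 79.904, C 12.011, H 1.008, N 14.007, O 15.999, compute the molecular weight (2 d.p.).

First, the molecular formula is C8H8BrNO4 (counting implicit H from valence).
  Br: 1 × 79.904 = 79.904
  C: 8 × 12.011 = 96.088
  H: 8 × 1.008 = 8.064
  N: 1 × 14.007 = 14.007
  O: 4 × 15.999 = 63.996
Sum: 1×79.904 + 8×12.011 + 8×1.008 + 1×14.007 + 4×15.999 = 262.059 → 262.06 g/mol.

262.06 g/mol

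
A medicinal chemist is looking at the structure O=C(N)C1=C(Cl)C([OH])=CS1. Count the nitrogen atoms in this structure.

Scan the SMILES for N atoms (remember two-letter symbols like Cl and Br are single atoms).
Nitrogen count: 1.

1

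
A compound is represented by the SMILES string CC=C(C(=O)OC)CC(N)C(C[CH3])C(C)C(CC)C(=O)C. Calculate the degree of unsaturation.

3

Degree of unsaturation = (number of rings) + (number of π bonds).
Ring closures in the SMILES: 0.
π bonds: 3 double bonds (each 1 DoU) → 3 DoU from unsaturation.
Total DoU = 0 + 3 = 3.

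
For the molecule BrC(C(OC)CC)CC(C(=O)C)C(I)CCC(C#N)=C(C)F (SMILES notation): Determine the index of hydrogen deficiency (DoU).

Molecular formula: C16H24BrFINO2.
DoU = (2C + 2 + N − H − X) / 2, where X is the halogen count and O/S are ignored.
    = (2·16 + 2 + 1 − 24 − 3) / 2 = 8 / 2 = 4.

4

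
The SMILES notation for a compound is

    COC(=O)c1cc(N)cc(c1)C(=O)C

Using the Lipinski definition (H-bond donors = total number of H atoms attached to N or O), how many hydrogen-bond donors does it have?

2

Donors: find every N or O and count the H atoms it carries.
  atom 2 (O): bond orders sum to 2 → 0 H
  atom 4 (O): bond orders sum to 2 → 0 H
  atom 8 (N): bond orders sum to 1 → 2 H
  atom 13 (O): bond orders sum to 2 → 0 H
Lipinski HBD = 2.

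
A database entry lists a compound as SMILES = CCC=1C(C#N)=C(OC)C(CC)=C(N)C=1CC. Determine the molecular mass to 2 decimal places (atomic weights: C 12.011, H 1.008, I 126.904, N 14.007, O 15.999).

232.33 g/mol

First, the molecular formula is C14H20N2O (counting implicit H from valence).
  C: 14 × 12.011 = 168.154
  H: 20 × 1.008 = 20.160
  N: 2 × 14.007 = 28.014
  O: 1 × 15.999 = 15.999
Sum: 14×12.011 + 20×1.008 + 2×14.007 + 1×15.999 = 232.327 → 232.33 g/mol.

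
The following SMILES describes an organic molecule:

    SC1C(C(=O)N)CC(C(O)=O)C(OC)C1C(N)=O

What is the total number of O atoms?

5

Scan the SMILES for O atoms (remember two-letter symbols like Cl and Br are single atoms).
Oxygen count: 5.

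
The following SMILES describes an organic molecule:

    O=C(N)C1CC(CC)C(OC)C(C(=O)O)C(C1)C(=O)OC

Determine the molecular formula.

Walk through each heavy atom and fill implicit hydrogens from standard valence (C 4, N 3, O 2, S 2, halogen 1):
  atom 1: O, bond orders sum to 2 (valence 2) → 0 H
  atom 2: C, bond orders sum to 4 (valence 4) → 0 H
  atom 3: N, bond orders sum to 1 (valence 3) → 2 H
  atom 4: C, bond orders sum to 3 (valence 4) → 1 H
  atom 5: C, bond orders sum to 2 (valence 4) → 2 H
  atom 6: C, bond orders sum to 3 (valence 4) → 1 H
  atom 7: C, bond orders sum to 2 (valence 4) → 2 H
  atom 8: C, bond orders sum to 1 (valence 4) → 3 H
  atom 9: C, bond orders sum to 3 (valence 4) → 1 H
  atom 10: O, bond orders sum to 2 (valence 2) → 0 H
  atom 11: C, bond orders sum to 1 (valence 4) → 3 H
  atom 12: C, bond orders sum to 3 (valence 4) → 1 H
  atom 13: C, bond orders sum to 4 (valence 4) → 0 H
  atom 14: O, bond orders sum to 2 (valence 2) → 0 H
  atom 15: O, bond orders sum to 1 (valence 2) → 1 H
  atom 16: C, bond orders sum to 3 (valence 4) → 1 H
  atom 17: C, bond orders sum to 2 (valence 4) → 2 H
  atom 18: C, bond orders sum to 4 (valence 4) → 0 H
  atom 19: O, bond orders sum to 2 (valence 2) → 0 H
  atom 20: O, bond orders sum to 2 (valence 2) → 0 H
  atom 21: C, bond orders sum to 1 (valence 4) → 3 H
Totals → C:14, H:23, N:1, O:6.

C14H23NO6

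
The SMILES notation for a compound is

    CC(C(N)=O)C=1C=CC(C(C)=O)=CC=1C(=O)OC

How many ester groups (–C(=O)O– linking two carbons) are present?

The ester motif appears at heavy-atom position 15 in the SMILES.
Other groups present: 1 amide, 1 ketone.
Ester count: 1.

1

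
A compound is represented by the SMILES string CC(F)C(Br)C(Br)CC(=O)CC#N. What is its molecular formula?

Walk through each heavy atom and fill implicit hydrogens from standard valence (C 4, N 3, O 2, S 2, halogen 1):
  atom 1: C, bond orders sum to 1 (valence 4) → 3 H
  atom 2: C, bond orders sum to 3 (valence 4) → 1 H
  atom 3: F (halogen, monovalent) → 0 H
  atom 4: C, bond orders sum to 3 (valence 4) → 1 H
  atom 5: Br (halogen, monovalent) → 0 H
  atom 6: C, bond orders sum to 3 (valence 4) → 1 H
  atom 7: Br (halogen, monovalent) → 0 H
  atom 8: C, bond orders sum to 2 (valence 4) → 2 H
  atom 9: C, bond orders sum to 4 (valence 4) → 0 H
  atom 10: O, bond orders sum to 2 (valence 2) → 0 H
  atom 11: C, bond orders sum to 2 (valence 4) → 2 H
  atom 12: C, bond orders sum to 4 (valence 4) → 0 H
  atom 13: N, bond orders sum to 3 (valence 3) → 0 H
Totals → C:8, H:10, Br:2, F:1, N:1, O:1.
In Hill order: C8H10Br2FNO.

C8H10Br2FNO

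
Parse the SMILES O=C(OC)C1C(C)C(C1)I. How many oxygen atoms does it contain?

Scan the SMILES for O atoms (remember two-letter symbols like Cl and Br are single atoms).
Oxygen count: 2.

2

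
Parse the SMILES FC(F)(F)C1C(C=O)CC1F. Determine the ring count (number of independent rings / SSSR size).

In SMILES, each pair of matching ring-closure digits denotes one ring-closing bond; the number of such bonds equals the number of independent rings.
Ring-closure bonds here: 1.

1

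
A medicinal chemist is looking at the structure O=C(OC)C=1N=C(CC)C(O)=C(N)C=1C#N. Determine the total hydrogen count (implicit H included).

11

Walk through each heavy atom and fill implicit hydrogens from standard valence (C 4, N 3, O 2, S 2, halogen 1):
  atom 1: O, bond orders sum to 2 (valence 2) → 0 H
  atom 2: C, bond orders sum to 4 (valence 4) → 0 H
  atom 3: O, bond orders sum to 2 (valence 2) → 0 H
  atom 4: C, bond orders sum to 1 (valence 4) → 3 H
  atom 5: C, bond orders sum to 4 (valence 4) → 0 H
  atom 6: N, bond orders sum to 3 (valence 3) → 0 H
  atom 7: C, bond orders sum to 4 (valence 4) → 0 H
  atom 8: C, bond orders sum to 2 (valence 4) → 2 H
  atom 9: C, bond orders sum to 1 (valence 4) → 3 H
  atom 10: C, bond orders sum to 4 (valence 4) → 0 H
  atom 11: O, bond orders sum to 1 (valence 2) → 1 H
  atom 12: C, bond orders sum to 4 (valence 4) → 0 H
  atom 13: N, bond orders sum to 1 (valence 3) → 2 H
  atom 14: C, bond orders sum to 4 (valence 4) → 0 H
  atom 15: C, bond orders sum to 4 (valence 4) → 0 H
  atom 16: N, bond orders sum to 3 (valence 3) → 0 H
Total hydrogens: 11.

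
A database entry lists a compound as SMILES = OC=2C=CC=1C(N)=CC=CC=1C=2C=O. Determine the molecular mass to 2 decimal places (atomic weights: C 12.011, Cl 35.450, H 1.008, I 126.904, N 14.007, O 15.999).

187.20 g/mol

First, the molecular formula is C11H9NO2 (counting implicit H from valence).
  C: 11 × 12.011 = 132.121
  H: 9 × 1.008 = 9.072
  N: 1 × 14.007 = 14.007
  O: 2 × 15.999 = 31.998
Sum: 11×12.011 + 9×1.008 + 1×14.007 + 2×15.999 = 187.198 → 187.20 g/mol.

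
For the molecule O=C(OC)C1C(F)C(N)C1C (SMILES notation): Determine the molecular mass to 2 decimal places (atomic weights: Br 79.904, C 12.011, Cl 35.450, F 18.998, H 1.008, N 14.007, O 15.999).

161.18 g/mol

First, the molecular formula is C7H12FNO2 (counting implicit H from valence).
  C: 7 × 12.011 = 84.077
  F: 1 × 18.998 = 18.998
  H: 12 × 1.008 = 12.096
  N: 1 × 14.007 = 14.007
  O: 2 × 15.999 = 31.998
Sum: 7×12.011 + 1×18.998 + 12×1.008 + 1×14.007 + 2×15.999 = 161.176 → 161.18 g/mol.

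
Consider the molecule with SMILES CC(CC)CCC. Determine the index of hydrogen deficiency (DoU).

0

Molecular formula: C7H16.
DoU = (2C + 2 + N − H − X) / 2, where X is the halogen count and O/S are ignored.
    = (2·7 + 2 + 0 − 16 − 0) / 2 = 0 / 2 = 0.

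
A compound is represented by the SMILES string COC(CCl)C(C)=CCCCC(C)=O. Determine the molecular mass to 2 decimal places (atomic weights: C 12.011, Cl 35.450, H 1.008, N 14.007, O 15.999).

First, the molecular formula is C11H19ClO2 (counting implicit H from valence).
  C: 11 × 12.011 = 132.121
  Cl: 1 × 35.450 = 35.450
  H: 19 × 1.008 = 19.152
  O: 2 × 15.999 = 31.998
Sum: 11×12.011 + 1×35.450 + 19×1.008 + 2×15.999 = 218.721 → 218.72 g/mol.

218.72 g/mol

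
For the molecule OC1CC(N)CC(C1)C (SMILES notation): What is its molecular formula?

Walk through each heavy atom and fill implicit hydrogens from standard valence (C 4, N 3, O 2, S 2, halogen 1):
  atom 1: O, bond orders sum to 1 (valence 2) → 1 H
  atom 2: C, bond orders sum to 3 (valence 4) → 1 H
  atom 3: C, bond orders sum to 2 (valence 4) → 2 H
  atom 4: C, bond orders sum to 3 (valence 4) → 1 H
  atom 5: N, bond orders sum to 1 (valence 3) → 2 H
  atom 6: C, bond orders sum to 2 (valence 4) → 2 H
  atom 7: C, bond orders sum to 3 (valence 4) → 1 H
  atom 8: C, bond orders sum to 2 (valence 4) → 2 H
  atom 9: C, bond orders sum to 1 (valence 4) → 3 H
Totals → C:7, H:15, N:1, O:1.

C7H15NO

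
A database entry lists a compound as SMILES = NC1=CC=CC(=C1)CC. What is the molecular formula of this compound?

C8H11N

Walk through each heavy atom and fill implicit hydrogens from standard valence (C 4, N 3, O 2, S 2, halogen 1):
  atom 1: N, bond orders sum to 1 (valence 3) → 2 H
  atom 2: C, bond orders sum to 4 (valence 4) → 0 H
  atom 3: C, bond orders sum to 3 (valence 4) → 1 H
  atom 4: C, bond orders sum to 3 (valence 4) → 1 H
  atom 5: C, bond orders sum to 3 (valence 4) → 1 H
  atom 6: C, bond orders sum to 4 (valence 4) → 0 H
  atom 7: C, bond orders sum to 3 (valence 4) → 1 H
  atom 8: C, bond orders sum to 2 (valence 4) → 2 H
  atom 9: C, bond orders sum to 1 (valence 4) → 3 H
Totals → C:8, H:11, N:1.
In Hill order: C8H11N.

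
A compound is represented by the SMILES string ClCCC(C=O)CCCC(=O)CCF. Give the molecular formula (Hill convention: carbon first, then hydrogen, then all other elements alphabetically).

Walk through each heavy atom and fill implicit hydrogens from standard valence (C 4, N 3, O 2, S 2, halogen 1):
  atom 1: Cl (halogen, monovalent) → 0 H
  atom 2: C, bond orders sum to 2 (valence 4) → 2 H
  atom 3: C, bond orders sum to 2 (valence 4) → 2 H
  atom 4: C, bond orders sum to 3 (valence 4) → 1 H
  atom 5: C, bond orders sum to 3 (valence 4) → 1 H
  atom 6: O, bond orders sum to 2 (valence 2) → 0 H
  atom 7: C, bond orders sum to 2 (valence 4) → 2 H
  atom 8: C, bond orders sum to 2 (valence 4) → 2 H
  atom 9: C, bond orders sum to 2 (valence 4) → 2 H
  atom 10: C, bond orders sum to 4 (valence 4) → 0 H
  atom 11: O, bond orders sum to 2 (valence 2) → 0 H
  atom 12: C, bond orders sum to 2 (valence 4) → 2 H
  atom 13: C, bond orders sum to 2 (valence 4) → 2 H
  atom 14: F (halogen, monovalent) → 0 H
Totals → C:10, H:16, Cl:1, F:1, O:2.

C10H16ClFO2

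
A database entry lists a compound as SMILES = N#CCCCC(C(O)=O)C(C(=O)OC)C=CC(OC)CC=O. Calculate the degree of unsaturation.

Degree of unsaturation = (number of rings) + (number of π bonds).
Ring closures in the SMILES: 0.
π bonds: 4 double bonds (each 1 DoU), 1 triple bond (each 2 DoU) → 6 DoU from unsaturation.
Total DoU = 0 + 6 = 6.

6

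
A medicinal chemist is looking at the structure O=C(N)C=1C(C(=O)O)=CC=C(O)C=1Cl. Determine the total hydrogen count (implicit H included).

6

Walk through each heavy atom and fill implicit hydrogens from standard valence (C 4, N 3, O 2, S 2, halogen 1):
  atom 1: O, bond orders sum to 2 (valence 2) → 0 H
  atom 2: C, bond orders sum to 4 (valence 4) → 0 H
  atom 3: N, bond orders sum to 1 (valence 3) → 2 H
  atom 4: C, bond orders sum to 4 (valence 4) → 0 H
  atom 5: C, bond orders sum to 4 (valence 4) → 0 H
  atom 6: C, bond orders sum to 4 (valence 4) → 0 H
  atom 7: O, bond orders sum to 2 (valence 2) → 0 H
  atom 8: O, bond orders sum to 1 (valence 2) → 1 H
  atom 9: C, bond orders sum to 3 (valence 4) → 1 H
  atom 10: C, bond orders sum to 3 (valence 4) → 1 H
  atom 11: C, bond orders sum to 4 (valence 4) → 0 H
  atom 12: O, bond orders sum to 1 (valence 2) → 1 H
  atom 13: C, bond orders sum to 4 (valence 4) → 0 H
  atom 14: Cl (halogen, monovalent) → 0 H
Total hydrogens: 6.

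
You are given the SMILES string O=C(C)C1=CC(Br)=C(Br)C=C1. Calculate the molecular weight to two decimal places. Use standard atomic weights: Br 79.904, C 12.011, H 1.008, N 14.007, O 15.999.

First, the molecular formula is C8H6Br2O (counting implicit H from valence).
  Br: 2 × 79.904 = 159.808
  C: 8 × 12.011 = 96.088
  H: 6 × 1.008 = 6.048
  O: 1 × 15.999 = 15.999
Sum: 2×79.904 + 8×12.011 + 6×1.008 + 1×15.999 = 277.943 → 277.94 g/mol.

277.94 g/mol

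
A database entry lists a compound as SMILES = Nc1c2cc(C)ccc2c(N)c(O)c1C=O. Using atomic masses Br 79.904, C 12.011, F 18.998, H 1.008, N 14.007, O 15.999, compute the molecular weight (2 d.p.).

First, the molecular formula is C12H12N2O2 (counting implicit H from valence).
  C: 12 × 12.011 = 144.132
  H: 12 × 1.008 = 12.096
  N: 2 × 14.007 = 28.014
  O: 2 × 15.999 = 31.998
Sum: 12×12.011 + 12×1.008 + 2×14.007 + 2×15.999 = 216.240 → 216.24 g/mol.

216.24 g/mol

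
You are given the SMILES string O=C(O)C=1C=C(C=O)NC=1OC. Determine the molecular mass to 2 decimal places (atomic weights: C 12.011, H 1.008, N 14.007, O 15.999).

First, the molecular formula is C7H7NO4 (counting implicit H from valence).
  C: 7 × 12.011 = 84.077
  H: 7 × 1.008 = 7.056
  N: 1 × 14.007 = 14.007
  O: 4 × 15.999 = 63.996
Sum: 7×12.011 + 7×1.008 + 1×14.007 + 4×15.999 = 169.136 → 169.14 g/mol.

169.14 g/mol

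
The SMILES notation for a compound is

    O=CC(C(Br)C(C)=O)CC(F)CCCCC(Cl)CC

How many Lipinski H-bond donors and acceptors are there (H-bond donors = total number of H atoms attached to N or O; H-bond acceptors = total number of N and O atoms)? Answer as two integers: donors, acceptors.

Donors: find every N or O and count the H atoms it carries.
  atom 1 (O): bond orders sum to 2 → 0 H
  atom 8 (O): bond orders sum to 2 → 0 H
Lipinski HBD = 0.
Acceptors: N atoms = 0, O atoms = 2 → HBA = 2.

0, 2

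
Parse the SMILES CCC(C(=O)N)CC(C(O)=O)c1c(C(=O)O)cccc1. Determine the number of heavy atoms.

20

Every atom symbol written in the SMILES (organic subset) is one heavy atom; implicit H are not written.
Heavy atoms by element → C:14, N:1, O:5.
Total: 20.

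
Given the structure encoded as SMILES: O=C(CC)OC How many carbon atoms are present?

4

Count every carbon token in the SMILES (each C, including those in ring-closure positions and inside branches).
Carbon count: 4.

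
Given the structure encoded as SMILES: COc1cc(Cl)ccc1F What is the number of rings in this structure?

1

In SMILES, each pair of matching ring-closure digits denotes one ring-closing bond; the number of such bonds equals the number of independent rings.
Ring-closure bonds here: 1.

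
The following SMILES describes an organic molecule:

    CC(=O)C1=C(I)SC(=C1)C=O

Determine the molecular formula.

C7H5IO2S

Walk through each heavy atom and fill implicit hydrogens from standard valence (C 4, N 3, O 2, S 2, halogen 1):
  atom 1: C, bond orders sum to 1 (valence 4) → 3 H
  atom 2: C, bond orders sum to 4 (valence 4) → 0 H
  atom 3: O, bond orders sum to 2 (valence 2) → 0 H
  atom 4: C, bond orders sum to 4 (valence 4) → 0 H
  atom 5: C, bond orders sum to 4 (valence 4) → 0 H
  atom 6: I (halogen, monovalent) → 0 H
  atom 7: S, bond orders sum to 2 (valence 2) → 0 H
  atom 8: C, bond orders sum to 4 (valence 4) → 0 H
  atom 9: C, bond orders sum to 3 (valence 4) → 1 H
  atom 10: C, bond orders sum to 3 (valence 4) → 1 H
  atom 11: O, bond orders sum to 2 (valence 2) → 0 H
Totals → C:7, H:5, I:1, O:2, S:1.
In Hill order: C7H5IO2S.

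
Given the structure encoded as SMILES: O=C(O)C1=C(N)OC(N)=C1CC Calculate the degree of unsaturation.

4

Degree of unsaturation = (number of rings) + (number of π bonds).
Ring closures in the SMILES: 1.
π bonds: 3 double bonds (each 1 DoU) → 3 DoU from unsaturation.
Total DoU = 1 + 3 = 4.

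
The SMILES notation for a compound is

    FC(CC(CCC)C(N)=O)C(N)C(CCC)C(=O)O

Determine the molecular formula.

C13H25FN2O3

Walk through each heavy atom and fill implicit hydrogens from standard valence (C 4, N 3, O 2, S 2, halogen 1):
  atom 1: F (halogen, monovalent) → 0 H
  atom 2: C, bond orders sum to 3 (valence 4) → 1 H
  atom 3: C, bond orders sum to 2 (valence 4) → 2 H
  atom 4: C, bond orders sum to 3 (valence 4) → 1 H
  atom 5: C, bond orders sum to 2 (valence 4) → 2 H
  atom 6: C, bond orders sum to 2 (valence 4) → 2 H
  atom 7: C, bond orders sum to 1 (valence 4) → 3 H
  atom 8: C, bond orders sum to 4 (valence 4) → 0 H
  atom 9: N, bond orders sum to 1 (valence 3) → 2 H
  atom 10: O, bond orders sum to 2 (valence 2) → 0 H
  atom 11: C, bond orders sum to 3 (valence 4) → 1 H
  atom 12: N, bond orders sum to 1 (valence 3) → 2 H
  atom 13: C, bond orders sum to 3 (valence 4) → 1 H
  atom 14: C, bond orders sum to 2 (valence 4) → 2 H
  atom 15: C, bond orders sum to 2 (valence 4) → 2 H
  atom 16: C, bond orders sum to 1 (valence 4) → 3 H
  atom 17: C, bond orders sum to 4 (valence 4) → 0 H
  atom 18: O, bond orders sum to 2 (valence 2) → 0 H
  atom 19: O, bond orders sum to 1 (valence 2) → 1 H
Totals → C:13, H:25, F:1, N:2, O:3.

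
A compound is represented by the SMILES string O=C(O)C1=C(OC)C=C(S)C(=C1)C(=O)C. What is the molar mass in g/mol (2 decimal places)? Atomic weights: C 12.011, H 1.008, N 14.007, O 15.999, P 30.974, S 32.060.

First, the molecular formula is C10H10O4S (counting implicit H from valence).
  C: 10 × 12.011 = 120.110
  H: 10 × 1.008 = 10.080
  O: 4 × 15.999 = 63.996
  S: 1 × 32.060 = 32.060
Sum: 10×12.011 + 10×1.008 + 4×15.999 + 1×32.060 = 226.246 → 226.25 g/mol.

226.25 g/mol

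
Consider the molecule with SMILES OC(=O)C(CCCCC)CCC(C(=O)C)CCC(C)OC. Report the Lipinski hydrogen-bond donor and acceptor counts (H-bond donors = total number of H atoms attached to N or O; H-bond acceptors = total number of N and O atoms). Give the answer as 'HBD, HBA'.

1, 4

Donors: find every N or O and count the H atoms it carries.
  atom 1 (O): bond orders sum to 1 → 1 H
  atom 3 (O): bond orders sum to 2 → 0 H
  atom 14 (O): bond orders sum to 2 → 0 H
  atom 20 (O): bond orders sum to 2 → 0 H
Lipinski HBD = 1.
Acceptors: N atoms = 0, O atoms = 4 → HBA = 4.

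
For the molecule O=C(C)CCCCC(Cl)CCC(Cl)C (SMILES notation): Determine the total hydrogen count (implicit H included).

Walk through each heavy atom and fill implicit hydrogens from standard valence (C 4, N 3, O 2, S 2, halogen 1):
  atom 1: O, bond orders sum to 2 (valence 2) → 0 H
  atom 2: C, bond orders sum to 4 (valence 4) → 0 H
  atom 3: C, bond orders sum to 1 (valence 4) → 3 H
  atom 4: C, bond orders sum to 2 (valence 4) → 2 H
  atom 5: C, bond orders sum to 2 (valence 4) → 2 H
  atom 6: C, bond orders sum to 2 (valence 4) → 2 H
  atom 7: C, bond orders sum to 2 (valence 4) → 2 H
  atom 8: C, bond orders sum to 3 (valence 4) → 1 H
  atom 9: Cl (halogen, monovalent) → 0 H
  atom 10: C, bond orders sum to 2 (valence 4) → 2 H
  atom 11: C, bond orders sum to 2 (valence 4) → 2 H
  atom 12: C, bond orders sum to 3 (valence 4) → 1 H
  atom 13: Cl (halogen, monovalent) → 0 H
  atom 14: C, bond orders sum to 1 (valence 4) → 3 H
Total hydrogens: 20.

20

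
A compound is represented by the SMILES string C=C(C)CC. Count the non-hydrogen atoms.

5

Every atom symbol written in the SMILES (organic subset) is one heavy atom; implicit H are not written.
Heavy atoms by element → C:5.
Total: 5.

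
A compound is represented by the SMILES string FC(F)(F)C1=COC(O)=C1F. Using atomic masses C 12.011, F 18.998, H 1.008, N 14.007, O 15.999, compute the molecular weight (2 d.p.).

First, the molecular formula is C5H2F4O2 (counting implicit H from valence).
  C: 5 × 12.011 = 60.055
  F: 4 × 18.998 = 75.992
  H: 2 × 1.008 = 2.016
  O: 2 × 15.999 = 31.998
Sum: 5×12.011 + 4×18.998 + 2×1.008 + 2×15.999 = 170.061 → 170.06 g/mol.

170.06 g/mol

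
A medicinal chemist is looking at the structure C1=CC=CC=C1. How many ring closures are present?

In SMILES, each pair of matching ring-closure digits denotes one ring-closing bond; the number of such bonds equals the number of independent rings.
Ring-closure bonds here: 1.

1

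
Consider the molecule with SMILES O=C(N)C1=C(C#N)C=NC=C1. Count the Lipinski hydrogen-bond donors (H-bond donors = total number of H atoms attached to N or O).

2

Donors: find every N or O and count the H atoms it carries.
  atom 1 (O): bond orders sum to 2 → 0 H
  atom 3 (N): bond orders sum to 1 → 2 H
  atom 7 (N): bond orders sum to 3 → 0 H
  atom 9 (N): bond orders sum to 3 → 0 H
Lipinski HBD = 2.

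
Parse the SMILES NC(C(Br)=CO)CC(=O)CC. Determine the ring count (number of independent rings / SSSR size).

In SMILES, each pair of matching ring-closure digits denotes one ring-closing bond; the number of such bonds equals the number of independent rings.
Ring-closure bonds here: 0.

0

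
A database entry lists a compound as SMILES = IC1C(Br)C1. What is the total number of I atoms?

1

Scan the SMILES for I atoms (remember two-letter symbols like Cl and Br are single atoms).
Iodine count: 1.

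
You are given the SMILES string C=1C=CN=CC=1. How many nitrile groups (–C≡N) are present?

Scan the SMILES for the nitrile motif — none present.

0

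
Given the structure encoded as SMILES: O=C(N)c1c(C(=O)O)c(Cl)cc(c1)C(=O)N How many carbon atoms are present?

Count every carbon token in the SMILES (each C, including those in ring-closure positions and inside branches).
Carbon count: 9.

9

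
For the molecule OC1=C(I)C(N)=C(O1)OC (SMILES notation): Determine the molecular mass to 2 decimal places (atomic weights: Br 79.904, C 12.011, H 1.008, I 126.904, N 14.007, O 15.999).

255.01 g/mol

First, the molecular formula is C5H6INO3 (counting implicit H from valence).
  C: 5 × 12.011 = 60.055
  H: 6 × 1.008 = 6.048
  I: 1 × 126.904 = 126.904
  N: 1 × 14.007 = 14.007
  O: 3 × 15.999 = 47.997
Sum: 5×12.011 + 6×1.008 + 1×126.904 + 1×14.007 + 3×15.999 = 255.011 → 255.01 g/mol.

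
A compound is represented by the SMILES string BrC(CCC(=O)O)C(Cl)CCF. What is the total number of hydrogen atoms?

11

Walk through each heavy atom and fill implicit hydrogens from standard valence (C 4, N 3, O 2, S 2, halogen 1):
  atom 1: Br (halogen, monovalent) → 0 H
  atom 2: C, bond orders sum to 3 (valence 4) → 1 H
  atom 3: C, bond orders sum to 2 (valence 4) → 2 H
  atom 4: C, bond orders sum to 2 (valence 4) → 2 H
  atom 5: C, bond orders sum to 4 (valence 4) → 0 H
  atom 6: O, bond orders sum to 2 (valence 2) → 0 H
  atom 7: O, bond orders sum to 1 (valence 2) → 1 H
  atom 8: C, bond orders sum to 3 (valence 4) → 1 H
  atom 9: Cl (halogen, monovalent) → 0 H
  atom 10: C, bond orders sum to 2 (valence 4) → 2 H
  atom 11: C, bond orders sum to 2 (valence 4) → 2 H
  atom 12: F (halogen, monovalent) → 0 H
Total hydrogens: 11.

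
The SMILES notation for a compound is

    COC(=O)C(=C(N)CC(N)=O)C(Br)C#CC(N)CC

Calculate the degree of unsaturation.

5

Molecular formula: C12H18BrN3O3.
DoU = (2C + 2 + N − H − X) / 2, where X is the halogen count and O/S are ignored.
    = (2·12 + 2 + 3 − 18 − 1) / 2 = 10 / 2 = 5.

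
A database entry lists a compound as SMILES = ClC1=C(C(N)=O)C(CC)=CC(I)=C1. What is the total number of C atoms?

9

Count every carbon token in the SMILES (each C, including those in ring-closure positions and inside branches).
Carbon count: 9.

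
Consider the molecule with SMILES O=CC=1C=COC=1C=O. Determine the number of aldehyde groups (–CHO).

2

The aldehyde motif appears at heavy-atom positions 2, 8 in the SMILES.
Aldehyde count: 2.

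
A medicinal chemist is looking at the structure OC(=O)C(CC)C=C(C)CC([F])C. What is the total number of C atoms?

Count every carbon token in the SMILES (each C, including those in ring-closure positions and inside branches).
Carbon count: 10.

10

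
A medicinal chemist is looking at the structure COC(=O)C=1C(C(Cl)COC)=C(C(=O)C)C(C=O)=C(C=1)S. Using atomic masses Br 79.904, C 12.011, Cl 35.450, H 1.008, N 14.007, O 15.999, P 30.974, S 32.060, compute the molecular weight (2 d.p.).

First, the molecular formula is C14H15ClO5S (counting implicit H from valence).
  C: 14 × 12.011 = 168.154
  Cl: 1 × 35.450 = 35.450
  H: 15 × 1.008 = 15.120
  O: 5 × 15.999 = 79.995
  S: 1 × 32.060 = 32.060
Sum: 14×12.011 + 1×35.450 + 15×1.008 + 5×15.999 + 1×32.060 = 330.779 → 330.78 g/mol.

330.78 g/mol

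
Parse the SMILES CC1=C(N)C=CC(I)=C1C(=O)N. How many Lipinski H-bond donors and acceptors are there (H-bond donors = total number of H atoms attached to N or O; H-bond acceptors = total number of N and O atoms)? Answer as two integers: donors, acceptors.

Donors: find every N or O and count the H atoms it carries.
  atom 4 (N): bond orders sum to 1 → 2 H
  atom 11 (O): bond orders sum to 2 → 0 H
  atom 12 (N): bond orders sum to 1 → 2 H
Lipinski HBD = 4.
Acceptors: N atoms = 2, O atoms = 1 → HBA = 3.

4, 3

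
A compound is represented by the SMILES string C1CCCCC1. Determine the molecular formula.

C6H12

Walk through each heavy atom and fill implicit hydrogens from standard valence (C 4, N 3, O 2, S 2, halogen 1):
  atom 1: C, bond orders sum to 2 (valence 4) → 2 H
  atom 2: C, bond orders sum to 2 (valence 4) → 2 H
  atom 3: C, bond orders sum to 2 (valence 4) → 2 H
  atom 4: C, bond orders sum to 2 (valence 4) → 2 H
  atom 5: C, bond orders sum to 2 (valence 4) → 2 H
  atom 6: C, bond orders sum to 2 (valence 4) → 2 H
Totals → C:6, H:12.
In Hill order: C6H12.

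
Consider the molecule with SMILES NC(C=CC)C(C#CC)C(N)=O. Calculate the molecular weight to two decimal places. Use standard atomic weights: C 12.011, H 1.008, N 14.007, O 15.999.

166.22 g/mol

First, the molecular formula is C9H14N2O (counting implicit H from valence).
  C: 9 × 12.011 = 108.099
  H: 14 × 1.008 = 14.112
  N: 2 × 14.007 = 28.014
  O: 1 × 15.999 = 15.999
Sum: 9×12.011 + 14×1.008 + 2×14.007 + 1×15.999 = 166.224 → 166.22 g/mol.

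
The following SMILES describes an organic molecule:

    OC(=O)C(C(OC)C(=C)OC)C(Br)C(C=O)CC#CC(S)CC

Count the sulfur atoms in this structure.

1

Scan the SMILES for S atoms (remember two-letter symbols like Cl and Br are single atoms).
Sulfur count: 1.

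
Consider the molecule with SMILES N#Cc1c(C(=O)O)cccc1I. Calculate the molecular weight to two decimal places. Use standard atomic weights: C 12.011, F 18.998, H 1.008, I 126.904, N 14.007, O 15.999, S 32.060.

273.03 g/mol

First, the molecular formula is C8H4INO2 (counting implicit H from valence).
  C: 8 × 12.011 = 96.088
  H: 4 × 1.008 = 4.032
  I: 1 × 126.904 = 126.904
  N: 1 × 14.007 = 14.007
  O: 2 × 15.999 = 31.998
Sum: 8×12.011 + 4×1.008 + 1×126.904 + 1×14.007 + 2×15.999 = 273.029 → 273.03 g/mol.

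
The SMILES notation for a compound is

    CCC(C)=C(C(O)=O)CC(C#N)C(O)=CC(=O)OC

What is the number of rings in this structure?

In SMILES, each pair of matching ring-closure digits denotes one ring-closing bond; the number of such bonds equals the number of independent rings.
Ring-closure bonds here: 0.

0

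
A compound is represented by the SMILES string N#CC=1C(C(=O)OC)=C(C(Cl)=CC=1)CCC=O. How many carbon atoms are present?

Count every carbon token in the SMILES (each C, including those in ring-closure positions and inside branches).
Carbon count: 12.

12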